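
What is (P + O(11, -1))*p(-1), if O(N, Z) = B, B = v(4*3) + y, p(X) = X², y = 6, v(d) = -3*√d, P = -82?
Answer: -76 - 6*√3 ≈ -86.392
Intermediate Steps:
B = 6 - 6*√3 (B = -3*2*√3 + 6 = -6*√3 + 6 = 6 - 6*√3 ≈ -4.3923)
O(N, Z) = 6 - 6*√3
(P + O(11, -1))*p(-1) = (-82 + (6 - 6*√3))*(-1)² = (-76 - 6*√3)*1 = -76 - 6*√3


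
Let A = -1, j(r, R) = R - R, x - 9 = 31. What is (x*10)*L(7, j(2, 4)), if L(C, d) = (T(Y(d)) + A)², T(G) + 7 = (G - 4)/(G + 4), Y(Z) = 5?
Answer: 2016400/81 ≈ 24894.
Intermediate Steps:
x = 40 (x = 9 + 31 = 40)
j(r, R) = 0
T(G) = -7 + (-4 + G)/(4 + G) (T(G) = -7 + (G - 4)/(G + 4) = -7 + (-4 + G)/(4 + G))
L(C, d) = 5041/81 (L(C, d) = (2*(-16 - 3*5)/(4 + 5) - 1)² = (2*(-16 - 15)/9 - 1)² = (2*(⅑)*(-31) - 1)² = (-62/9 - 1)² = (-71/9)² = 5041/81)
(x*10)*L(7, j(2, 4)) = (40*10)*(5041/81) = 400*(5041/81) = 2016400/81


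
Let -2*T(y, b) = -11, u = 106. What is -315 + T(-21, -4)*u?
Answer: 268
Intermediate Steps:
T(y, b) = 11/2 (T(y, b) = -½*(-11) = 11/2)
-315 + T(-21, -4)*u = -315 + (11/2)*106 = -315 + 583 = 268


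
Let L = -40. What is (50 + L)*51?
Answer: 510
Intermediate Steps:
(50 + L)*51 = (50 - 40)*51 = 10*51 = 510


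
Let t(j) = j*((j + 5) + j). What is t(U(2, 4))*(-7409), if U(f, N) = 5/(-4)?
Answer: 185225/8 ≈ 23153.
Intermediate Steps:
U(f, N) = -5/4 (U(f, N) = 5*(-1/4) = -5/4)
t(j) = j*(5 + 2*j) (t(j) = j*((5 + j) + j) = j*(5 + 2*j))
t(U(2, 4))*(-7409) = -5*(5 + 2*(-5/4))/4*(-7409) = -5*(5 - 5/2)/4*(-7409) = -5/4*5/2*(-7409) = -25/8*(-7409) = 185225/8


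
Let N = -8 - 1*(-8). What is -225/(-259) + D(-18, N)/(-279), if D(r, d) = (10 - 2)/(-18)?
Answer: 566011/650349 ≈ 0.87032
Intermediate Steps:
N = 0 (N = -8 + 8 = 0)
D(r, d) = -4/9 (D(r, d) = 8*(-1/18) = -4/9)
-225/(-259) + D(-18, N)/(-279) = -225/(-259) - 4/9/(-279) = -225*(-1/259) - 4/9*(-1/279) = 225/259 + 4/2511 = 566011/650349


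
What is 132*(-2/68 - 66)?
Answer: -148170/17 ≈ -8715.9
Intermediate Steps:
132*(-2/68 - 66) = 132*(-2*1/68 - 66) = 132*(-1/34 - 66) = 132*(-2245/34) = -148170/17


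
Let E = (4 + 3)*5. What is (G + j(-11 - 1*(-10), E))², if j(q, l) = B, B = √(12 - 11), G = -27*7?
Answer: 35344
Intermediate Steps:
G = -189
E = 35 (E = 7*5 = 35)
B = 1 (B = √1 = 1)
j(q, l) = 1
(G + j(-11 - 1*(-10), E))² = (-189 + 1)² = (-188)² = 35344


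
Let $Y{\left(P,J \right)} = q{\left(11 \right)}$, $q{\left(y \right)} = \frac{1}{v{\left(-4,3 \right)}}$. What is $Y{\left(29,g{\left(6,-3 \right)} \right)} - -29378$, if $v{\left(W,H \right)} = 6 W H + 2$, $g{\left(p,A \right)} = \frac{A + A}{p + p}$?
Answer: $\frac{2056459}{70} \approx 29378.0$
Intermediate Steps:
$g{\left(p,A \right)} = \frac{A}{p}$ ($g{\left(p,A \right)} = \frac{2 A}{2 p} = 2 A \frac{1}{2 p} = \frac{A}{p}$)
$v{\left(W,H \right)} = 2 + 6 H W$ ($v{\left(W,H \right)} = 6 H W + 2 = 2 + 6 H W$)
$q{\left(y \right)} = - \frac{1}{70}$ ($q{\left(y \right)} = \frac{1}{2 + 6 \cdot 3 \left(-4\right)} = \frac{1}{2 - 72} = \frac{1}{-70} = - \frac{1}{70}$)
$Y{\left(P,J \right)} = - \frac{1}{70}$
$Y{\left(29,g{\left(6,-3 \right)} \right)} - -29378 = - \frac{1}{70} - -29378 = - \frac{1}{70} + 29378 = \frac{2056459}{70}$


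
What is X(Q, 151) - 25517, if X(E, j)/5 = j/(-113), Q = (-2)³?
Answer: -2884176/113 ≈ -25524.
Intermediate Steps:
Q = -8
X(E, j) = -5*j/113 (X(E, j) = 5*(j/(-113)) = 5*(j*(-1/113)) = 5*(-j/113) = -5*j/113)
X(Q, 151) - 25517 = -5/113*151 - 25517 = -755/113 - 25517 = -2884176/113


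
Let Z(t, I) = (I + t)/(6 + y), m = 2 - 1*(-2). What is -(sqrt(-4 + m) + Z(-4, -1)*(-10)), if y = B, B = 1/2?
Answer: -100/13 ≈ -7.6923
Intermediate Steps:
m = 4 (m = 2 + 2 = 4)
B = 1/2 ≈ 0.50000
y = 1/2 ≈ 0.50000
Z(t, I) = 2*I/13 + 2*t/13 (Z(t, I) = (I + t)/(6 + 1/2) = (I + t)/(13/2) = (I + t)*(2/13) = 2*I/13 + 2*t/13)
-(sqrt(-4 + m) + Z(-4, -1)*(-10)) = -(sqrt(-4 + 4) + ((2/13)*(-1) + (2/13)*(-4))*(-10)) = -(sqrt(0) + (-2/13 - 8/13)*(-10)) = -(0 - 10/13*(-10)) = -(0 + 100/13) = -1*100/13 = -100/13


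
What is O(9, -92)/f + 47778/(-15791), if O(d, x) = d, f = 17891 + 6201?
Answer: -1150925457/380436772 ≈ -3.0253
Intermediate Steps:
f = 24092
O(9, -92)/f + 47778/(-15791) = 9/24092 + 47778/(-15791) = 9*(1/24092) + 47778*(-1/15791) = 9/24092 - 47778/15791 = -1150925457/380436772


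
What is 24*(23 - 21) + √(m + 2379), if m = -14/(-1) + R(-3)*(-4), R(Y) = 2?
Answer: 48 + 3*√265 ≈ 96.836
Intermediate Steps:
m = 6 (m = -14/(-1) + 2*(-4) = -14*(-1) - 8 = 14 - 8 = 6)
24*(23 - 21) + √(m + 2379) = 24*(23 - 21) + √(6 + 2379) = 24*2 + √2385 = 48 + 3*√265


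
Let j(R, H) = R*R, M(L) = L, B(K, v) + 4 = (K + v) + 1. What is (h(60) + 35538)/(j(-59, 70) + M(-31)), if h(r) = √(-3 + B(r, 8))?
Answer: 5923/575 + √62/3450 ≈ 10.303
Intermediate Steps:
B(K, v) = -3 + K + v (B(K, v) = -4 + ((K + v) + 1) = -4 + (1 + K + v) = -3 + K + v)
h(r) = √(2 + r) (h(r) = √(-3 + (-3 + r + 8)) = √(-3 + (5 + r)) = √(2 + r))
j(R, H) = R²
(h(60) + 35538)/(j(-59, 70) + M(-31)) = (√(2 + 60) + 35538)/((-59)² - 31) = (√62 + 35538)/(3481 - 31) = (35538 + √62)/3450 = (35538 + √62)*(1/3450) = 5923/575 + √62/3450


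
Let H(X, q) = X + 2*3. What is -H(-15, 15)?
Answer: 9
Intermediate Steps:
H(X, q) = 6 + X (H(X, q) = X + 6 = 6 + X)
-H(-15, 15) = -(6 - 15) = -1*(-9) = 9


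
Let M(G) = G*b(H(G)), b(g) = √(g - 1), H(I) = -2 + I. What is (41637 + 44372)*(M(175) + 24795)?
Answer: 2132593155 + 30103150*√43 ≈ 2.3300e+9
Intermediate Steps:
b(g) = √(-1 + g)
M(G) = G*√(-3 + G) (M(G) = G*√(-1 + (-2 + G)) = G*√(-3 + G))
(41637 + 44372)*(M(175) + 24795) = (41637 + 44372)*(175*√(-3 + 175) + 24795) = 86009*(175*√172 + 24795) = 86009*(175*(2*√43) + 24795) = 86009*(350*√43 + 24795) = 86009*(24795 + 350*√43) = 2132593155 + 30103150*√43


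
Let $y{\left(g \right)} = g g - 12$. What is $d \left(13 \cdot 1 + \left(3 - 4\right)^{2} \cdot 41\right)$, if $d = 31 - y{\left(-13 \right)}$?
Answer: $-6804$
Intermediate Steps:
$y{\left(g \right)} = -12 + g^{2}$ ($y{\left(g \right)} = g^{2} - 12 = -12 + g^{2}$)
$d = -126$ ($d = 31 - \left(-12 + \left(-13\right)^{2}\right) = 31 - \left(-12 + 169\right) = 31 - 157 = -126$)
$d \left(13 \cdot 1 + \left(3 - 4\right)^{2} \cdot 41\right) = - 126 \left(13 \cdot 1 + \left(3 - 4\right)^{2} \cdot 41\right) = - 126 \left(13 + \left(-1\right)^{2} \cdot 41\right) = - 126 \left(13 + 1 \cdot 41\right) = - 126 \left(13 + 41\right) = \left(-126\right) 54 = -6804$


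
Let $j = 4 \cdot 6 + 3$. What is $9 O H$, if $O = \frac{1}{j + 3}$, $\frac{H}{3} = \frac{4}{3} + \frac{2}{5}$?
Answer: $\frac{39}{25} \approx 1.56$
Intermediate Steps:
$j = 27$ ($j = 24 + 3 = 27$)
$H = \frac{26}{5}$ ($H = 3 \left(\frac{4}{3} + \frac{2}{5}\right) = 3 \cdot \frac{26}{15} = \frac{26}{5} \approx 5.2$)
$O = \frac{1}{30}$ ($O = \frac{1}{27 + 3} = \frac{1}{30} \approx 0.033333$)
$9 O H = 9 \cdot \frac{1}{30} \cdot \frac{26}{5} = \frac{3}{10} \cdot \frac{26}{5} = \frac{39}{25}$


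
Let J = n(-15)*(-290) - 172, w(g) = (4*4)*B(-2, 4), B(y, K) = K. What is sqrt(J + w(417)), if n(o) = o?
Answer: sqrt(4242) ≈ 65.131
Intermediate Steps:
w(g) = 64 (w(g) = (4*4)*4 = 16*4 = 64)
J = 4178 (J = -15*(-290) - 172 = 4350 - 172 = 4178)
sqrt(J + w(417)) = sqrt(4178 + 64) = sqrt(4242)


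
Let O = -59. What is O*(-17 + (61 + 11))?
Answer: -3245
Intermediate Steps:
O*(-17 + (61 + 11)) = -59*(-17 + (61 + 11)) = -59*(-17 + 72) = -59*55 = -3245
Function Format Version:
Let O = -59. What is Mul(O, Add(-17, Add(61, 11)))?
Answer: -3245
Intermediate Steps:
Mul(O, Add(-17, Add(61, 11))) = Mul(-59, Add(-17, Add(61, 11))) = Mul(-59, Add(-17, 72)) = Mul(-59, 55) = -3245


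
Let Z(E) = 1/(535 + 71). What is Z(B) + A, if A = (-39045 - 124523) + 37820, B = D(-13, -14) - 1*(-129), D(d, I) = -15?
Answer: -76203287/606 ≈ -1.2575e+5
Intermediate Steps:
B = 114 (B = -15 - 1*(-129) = -15 + 129 = 114)
Z(E) = 1/606
A = -125748 (A = -163568 + 37820 = -125748)
Z(B) + A = 1/606 - 125748 = -76203287/606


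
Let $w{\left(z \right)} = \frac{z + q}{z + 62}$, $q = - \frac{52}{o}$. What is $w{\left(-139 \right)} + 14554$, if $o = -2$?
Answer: $\frac{1120771}{77} \approx 14555.0$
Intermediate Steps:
$q = 26$ ($q = - \frac{52}{-2} = \left(-52\right) \left(- \frac{1}{2}\right) = 26$)
$w{\left(z \right)} = \frac{26 + z}{62 + z}$ ($w{\left(z \right)} = \frac{z + 26}{z + 62} = \frac{26 + z}{62 + z}$)
$w{\left(-139 \right)} + 14554 = \frac{26 - 139}{62 - 139} + 14554 = \frac{1}{-77} \left(-113\right) + 14554 = \left(- \frac{1}{77}\right) \left(-113\right) + 14554 = \frac{113}{77} + 14554 = \frac{1120771}{77}$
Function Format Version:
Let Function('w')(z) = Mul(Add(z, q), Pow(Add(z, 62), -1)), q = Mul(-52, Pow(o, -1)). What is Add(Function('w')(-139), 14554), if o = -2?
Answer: Rational(1120771, 77) ≈ 14555.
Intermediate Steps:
q = 26 (q = Mul(-52, Pow(-2, -1)) = Mul(-52, Rational(-1, 2)) = 26)
Function('w')(z) = Mul(Pow(Add(62, z), -1), Add(26, z)) (Function('w')(z) = Mul(Add(z, 26), Pow(Add(z, 62), -1)) = Mul(Add(26, z), Pow(Add(62, z), -1)) = Mul(Pow(Add(62, z), -1), Add(26, z)))
Add(Function('w')(-139), 14554) = Add(Mul(Pow(Add(62, -139), -1), Add(26, -139)), 14554) = Add(Mul(Pow(-77, -1), -113), 14554) = Add(Mul(Rational(-1, 77), -113), 14554) = Add(Rational(113, 77), 14554) = Rational(1120771, 77)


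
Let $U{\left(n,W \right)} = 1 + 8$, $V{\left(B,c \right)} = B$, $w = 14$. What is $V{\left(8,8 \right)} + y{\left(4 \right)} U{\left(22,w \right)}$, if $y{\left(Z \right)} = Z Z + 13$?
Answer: $269$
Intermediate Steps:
$y{\left(Z \right)} = 13 + Z^{2}$ ($y{\left(Z \right)} = Z^{2} + 13 = 13 + Z^{2}$)
$U{\left(n,W \right)} = 9$
$V{\left(8,8 \right)} + y{\left(4 \right)} U{\left(22,w \right)} = 8 + \left(13 + 4^{2}\right) 9 = 8 + \left(13 + 16\right) 9 = 8 + 29 \cdot 9 = 8 + 261 = 269$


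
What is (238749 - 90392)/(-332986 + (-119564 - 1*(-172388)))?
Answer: -148357/280162 ≈ -0.52954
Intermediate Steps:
(238749 - 90392)/(-332986 + (-119564 - 1*(-172388))) = 148357/(-332986 + (-119564 + 172388)) = 148357/(-332986 + 52824) = 148357/(-280162) = 148357*(-1/280162) = -148357/280162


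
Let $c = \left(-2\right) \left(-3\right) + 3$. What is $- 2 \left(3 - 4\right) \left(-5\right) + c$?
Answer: $-1$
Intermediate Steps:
$c = 9$ ($c = 6 + 3 = 9$)
$- 2 \left(3 - 4\right) \left(-5\right) + c = - 2 \left(3 - 4\right) \left(-5\right) + 9 = - 2 \left(\left(-1\right) \left(-5\right)\right) + 9 = \left(-2\right) 5 + 9 = -10 + 9 = -1$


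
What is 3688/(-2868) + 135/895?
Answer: -145679/128343 ≈ -1.1351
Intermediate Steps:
3688/(-2868) + 135/895 = 3688*(-1/2868) + 135*(1/895) = -922/717 + 27/179 = -145679/128343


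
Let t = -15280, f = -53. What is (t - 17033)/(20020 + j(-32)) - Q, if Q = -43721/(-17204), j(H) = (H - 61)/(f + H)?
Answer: -5289421051/1272941164 ≈ -4.1553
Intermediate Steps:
j(H) = (-61 + H)/(-53 + H) (j(H) = (H - 61)/(-53 + H) = (-61 + H)/(-53 + H))
Q = 43721/17204 (Q = -43721*(-1/17204) = 43721/17204 ≈ 2.5413)
(t - 17033)/(20020 + j(-32)) - Q = (-15280 - 17033)/(20020 + (-61 - 32)/(-53 - 32)) - 1*43721/17204 = -32313/(20020 - 93/(-85)) - 43721/17204 = -32313/(20020 - 1/85*(-93)) - 43721/17204 = -32313/(20020 + 93/85) - 43721/17204 = -32313/1701793/85 - 43721/17204 = -32313*85/1701793 - 43721/17204 = -2746605/1701793 - 43721/17204 = -5289421051/1272941164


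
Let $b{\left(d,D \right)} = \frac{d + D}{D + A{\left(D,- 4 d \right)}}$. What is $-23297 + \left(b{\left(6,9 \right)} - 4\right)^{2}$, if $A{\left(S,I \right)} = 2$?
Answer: $- \frac{2818096}{121} \approx -23290.0$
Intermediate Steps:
$b{\left(d,D \right)} = \frac{D + d}{2 + D}$ ($b{\left(d,D \right)} = \frac{d + D}{D + 2} = \frac{D + d}{2 + D}$)
$-23297 + \left(b{\left(6,9 \right)} - 4\right)^{2} = -23297 + \left(\frac{9 + 6}{2 + 9} - 4\right)^{2} = -23297 + \left(\frac{1}{11} \cdot 15 - 4\right)^{2} = -23297 + \left(\frac{15}{11} - 4\right)^{2} = -23297 + \left(- \frac{29}{11}\right)^{2} = -23297 + \frac{841}{121} = - \frac{2818096}{121}$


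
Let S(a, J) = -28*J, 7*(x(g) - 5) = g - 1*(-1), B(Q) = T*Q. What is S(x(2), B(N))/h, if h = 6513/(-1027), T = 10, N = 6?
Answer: 44240/167 ≈ 264.91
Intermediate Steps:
B(Q) = 10*Q
x(g) = 36/7 + g/7 (x(g) = 5 + (g - 1*(-1))/7 = 5 + (g + 1)/7 = 5 + (1 + g)/7 = 5 + (⅐ + g/7) = 36/7 + g/7)
h = -501/79 (h = 6513*(-1/1027) = -501/79 ≈ -6.3418)
S(x(2), B(N))/h = (-280*6)/(-501/79) = -28*60*(-79/501) = -1680*(-79/501) = 44240/167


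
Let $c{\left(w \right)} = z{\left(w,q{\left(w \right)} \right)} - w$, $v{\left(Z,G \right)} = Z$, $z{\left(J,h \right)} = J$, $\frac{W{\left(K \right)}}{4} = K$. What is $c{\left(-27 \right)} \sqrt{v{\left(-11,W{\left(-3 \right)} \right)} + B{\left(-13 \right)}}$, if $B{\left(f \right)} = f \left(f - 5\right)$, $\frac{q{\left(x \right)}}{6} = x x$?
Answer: $0$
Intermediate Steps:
$W{\left(K \right)} = 4 K$
$q{\left(x \right)} = 6 x^{2}$ ($q{\left(x \right)} = 6 x x = 6 x^{2}$)
$B{\left(f \right)} = f \left(-5 + f\right)$
$c{\left(w \right)} = 0$ ($c{\left(w \right)} = w - w = 0$)
$c{\left(-27 \right)} \sqrt{v{\left(-11,W{\left(-3 \right)} \right)} + B{\left(-13 \right)}} = 0 \sqrt{-11 - 13 \left(-5 - 13\right)} = 0 \sqrt{-11 - -234} = 0 \sqrt{-11 + 234} = 0 \sqrt{223} = 0$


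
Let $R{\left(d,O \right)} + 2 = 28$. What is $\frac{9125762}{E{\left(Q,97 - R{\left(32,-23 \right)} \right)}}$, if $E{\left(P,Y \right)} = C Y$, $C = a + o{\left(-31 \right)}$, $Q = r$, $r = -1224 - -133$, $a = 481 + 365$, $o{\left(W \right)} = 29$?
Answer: $\frac{9125762}{62125} \approx 146.89$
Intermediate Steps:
$R{\left(d,O \right)} = 26$ ($R{\left(d,O \right)} = -2 + 28 = 26$)
$a = 846$
$r = -1091$ ($r = -1224 + 133 = -1091$)
$Q = -1091$
$C = 875$ ($C = 846 + 29 = 875$)
$E{\left(P,Y \right)} = 875 Y$
$\frac{9125762}{E{\left(Q,97 - R{\left(32,-23 \right)} \right)}} = \frac{9125762}{875 \left(97 - 26\right)} = \frac{9125762}{875 \cdot 71} = \frac{9125762}{62125}$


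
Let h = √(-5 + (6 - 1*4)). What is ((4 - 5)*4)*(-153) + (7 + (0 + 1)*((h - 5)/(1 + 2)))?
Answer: 1852/3 + I*√3/3 ≈ 617.33 + 0.57735*I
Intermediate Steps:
h = I*√3 (h = √(-5 + (6 - 4)) = √(-5 + 2) = √(-3) = I*√3 ≈ 1.732*I)
((4 - 5)*4)*(-153) + (7 + (0 + 1)*((h - 5)/(1 + 2))) = ((4 - 5)*4)*(-153) + (7 + (0 + 1)*((I*√3 - 5)/(1 + 2))) = -1*4*(-153) + (7 + 1*((-5 + I*√3)/3)) = -4*(-153) + (7 + 1*((-5 + I*√3)*(⅓))) = 612 + (7 + 1*(-5/3 + I*√3/3)) = 612 + (7 + (-5/3 + I*√3/3)) = 612 + (16/3 + I*√3/3) = 1852/3 + I*√3/3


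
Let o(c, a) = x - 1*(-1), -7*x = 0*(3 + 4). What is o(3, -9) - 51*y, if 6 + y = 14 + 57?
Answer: -3314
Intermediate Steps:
y = 65 (y = -6 + (14 + 57) = -6 + 71 = 65)
x = 0 (x = -0*(3 + 4) = -0*7 = -1/7*0 = 0)
o(c, a) = 1 (o(c, a) = 0 - 1*(-1) = 0 + 1 = 1)
o(3, -9) - 51*y = 1 - 51*65 = 1 - 3315 = -3314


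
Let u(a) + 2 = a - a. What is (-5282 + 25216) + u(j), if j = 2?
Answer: 19932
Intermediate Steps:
u(a) = -2 (u(a) = -2 + (a - a) = -2 + 0 = -2)
(-5282 + 25216) + u(j) = (-5282 + 25216) - 2 = 19934 - 2 = 19932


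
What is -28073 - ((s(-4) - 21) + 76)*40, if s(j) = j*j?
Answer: -30913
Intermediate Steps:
s(j) = j²
-28073 - ((s(-4) - 21) + 76)*40 = -28073 - (((-4)² - 21) + 76)*40 = -28073 - ((16 - 21) + 76)*40 = -28073 - (-5 + 76)*40 = -28073 - 71*40 = -28073 - 1*2840 = -28073 - 2840 = -30913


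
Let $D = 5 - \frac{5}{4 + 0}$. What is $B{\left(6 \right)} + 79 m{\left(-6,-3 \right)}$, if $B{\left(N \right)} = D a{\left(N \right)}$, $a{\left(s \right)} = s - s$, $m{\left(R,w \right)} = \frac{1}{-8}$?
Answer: $- \frac{79}{8} \approx -9.875$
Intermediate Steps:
$m{\left(R,w \right)} = - \frac{1}{8}$
$a{\left(s \right)} = 0$
$D = \frac{15}{4}$ ($D = 5 - \frac{5}{4} = \frac{15}{4} \approx 3.75$)
$B{\left(N \right)} = 0$ ($B{\left(N \right)} = \frac{15}{4} \cdot 0 = 0$)
$B{\left(6 \right)} + 79 m{\left(-6,-3 \right)} = 0 + 79 \left(- \frac{1}{8}\right) = 0 - \frac{79}{8} = - \frac{79}{8}$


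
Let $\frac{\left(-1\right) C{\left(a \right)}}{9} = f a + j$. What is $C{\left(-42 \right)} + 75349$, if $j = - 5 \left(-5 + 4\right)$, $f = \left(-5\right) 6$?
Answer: $63964$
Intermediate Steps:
$f = -30$
$j = 5$ ($j = \left(-5\right) \left(-1\right) = 5$)
$C{\left(a \right)} = -45 + 270 a$ ($C{\left(a \right)} = - 9 \left(- 30 a + 5\right) = - 9 \left(5 - 30 a\right) = -45 + 270 a$)
$C{\left(-42 \right)} + 75349 = \left(-45 + 270 \left(-42\right)\right) + 75349 = \left(-45 - 11340\right) + 75349 = -11385 + 75349 = 63964$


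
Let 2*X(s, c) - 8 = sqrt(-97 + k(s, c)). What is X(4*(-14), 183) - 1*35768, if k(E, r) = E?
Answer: -35764 + 3*I*sqrt(17)/2 ≈ -35764.0 + 6.1847*I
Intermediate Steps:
X(s, c) = 4 + sqrt(-97 + s)/2
X(4*(-14), 183) - 1*35768 = (4 + sqrt(-97 + 4*(-14))/2) - 1*35768 = (4 + sqrt(-97 - 56)/2) - 35768 = (4 + sqrt(-153)/2) - 35768 = (4 + (3*I*sqrt(17))/2) - 35768 = (4 + 3*I*sqrt(17)/2) - 35768 = -35764 + 3*I*sqrt(17)/2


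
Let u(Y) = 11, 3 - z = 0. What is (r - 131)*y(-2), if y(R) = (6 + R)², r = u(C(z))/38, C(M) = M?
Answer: -39736/19 ≈ -2091.4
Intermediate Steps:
z = 3 (z = 3 - 1*0 = 3 + 0 = 3)
r = 11/38 ≈ 0.28947
(r - 131)*y(-2) = (11/38 - 131)*(6 - 2)² = -4967/38*4² = -4967/38*16 = -39736/19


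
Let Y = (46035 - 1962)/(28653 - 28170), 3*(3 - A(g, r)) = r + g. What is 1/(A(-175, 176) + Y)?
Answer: 483/45361 ≈ 0.010648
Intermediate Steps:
A(g, r) = 3 - g/3 - r/3 (A(g, r) = 3 - (r + g)/3 = 3 - (g + r)/3 = 3 + (-g/3 - r/3) = 3 - g/3 - r/3)
Y = 14691/161 (Y = 44073/483 = 44073*(1/483) = 14691/161 ≈ 91.248)
1/(A(-175, 176) + Y) = 1/((3 - 1/3*(-175) - 1/3*176) + 14691/161) = 1/((3 + 175/3 - 176/3) + 14691/161) = 1/(8/3 + 14691/161) = 1/(45361/483) = 483/45361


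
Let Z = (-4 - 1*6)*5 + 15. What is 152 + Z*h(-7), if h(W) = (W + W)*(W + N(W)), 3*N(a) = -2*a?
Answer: -2974/3 ≈ -991.33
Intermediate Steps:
N(a) = -2*a/3 (N(a) = (-2*a)/3 = -2*a/3)
h(W) = 2*W**2/3 (h(W) = (W + W)*(W - 2*W/3) = (2*W)*(W/3) = 2*W**2/3)
Z = -35 (Z = (-4 - 6)*5 + 15 = -10*5 + 15 = -50 + 15 = -35)
152 + Z*h(-7) = 152 - 70*(-7)**2/3 = 152 - 70*49/3 = 152 - 35*98/3 = 152 - 3430/3 = -2974/3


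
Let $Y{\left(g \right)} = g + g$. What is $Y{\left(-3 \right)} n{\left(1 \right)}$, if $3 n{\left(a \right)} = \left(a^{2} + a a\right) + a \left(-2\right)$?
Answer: $0$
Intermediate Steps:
$n{\left(a \right)} = - \frac{2 a}{3} + \frac{2 a^{2}}{3}$ ($n{\left(a \right)} = \frac{\left(a^{2} + a a\right) + a \left(-2\right)}{3} = \frac{\left(a^{2} + a^{2}\right) - 2 a}{3} = \frac{2 a^{2} - 2 a}{3} = \frac{- 2 a + 2 a^{2}}{3} = - \frac{2 a}{3} + \frac{2 a^{2}}{3}$)
$Y{\left(g \right)} = 2 g$
$Y{\left(-3 \right)} n{\left(1 \right)} = 2 \left(-3\right) \frac{2}{3} \cdot 1 \left(-1 + 1\right) = - 6 \cdot \frac{2}{3} \cdot 1 \cdot 0 = \left(-6\right) 0 = 0$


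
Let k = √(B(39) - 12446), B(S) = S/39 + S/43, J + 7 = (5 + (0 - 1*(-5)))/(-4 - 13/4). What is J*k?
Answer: -486*I*√5752282/1247 ≈ -934.74*I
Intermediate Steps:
J = -243/29 (J = -7 + (5 + (0 - 1*(-5)))/(-4 - 13/4) = -7 + (5 + (0 + 5))/(-4 - 13*¼) = -7 + (5 + 5)/(-4 - 13/4) = -7 + 10/(-29/4) = -7 + 10*(-4/29) = -7 - 40/29 = -243/29 ≈ -8.3793)
B(S) = 82*S/1677 (B(S) = S*(1/39) + S*(1/43) = S/39 + S/43 = 82*S/1677)
k = 2*I*√5752282/43 (k = √((82/1677)*39 - 12446) = √(82/43 - 12446) = √(-535096/43) = 2*I*√5752282/43 ≈ 111.55*I)
J*k = -486*I*√5752282/1247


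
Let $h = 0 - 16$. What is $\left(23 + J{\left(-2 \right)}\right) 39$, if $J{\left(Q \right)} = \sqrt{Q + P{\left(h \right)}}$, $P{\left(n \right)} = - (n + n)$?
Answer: $897 + 39 \sqrt{30} \approx 1110.6$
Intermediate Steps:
$h = -16$ ($h = 0 - 16 = -16$)
$P{\left(n \right)} = - 2 n$
$J{\left(Q \right)} = \sqrt{32 + Q}$ ($J{\left(Q \right)} = \sqrt{Q - -32} = \sqrt{Q + 32} = \sqrt{32 + Q}$)
$\left(23 + J{\left(-2 \right)}\right) 39 = \left(23 + \sqrt{32 - 2}\right) 39 = \left(23 + \sqrt{30}\right) 39 = 897 + 39 \sqrt{30}$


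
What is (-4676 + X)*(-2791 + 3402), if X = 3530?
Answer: -700206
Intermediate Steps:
(-4676 + X)*(-2791 + 3402) = (-4676 + 3530)*(-2791 + 3402) = -1146*611 = -700206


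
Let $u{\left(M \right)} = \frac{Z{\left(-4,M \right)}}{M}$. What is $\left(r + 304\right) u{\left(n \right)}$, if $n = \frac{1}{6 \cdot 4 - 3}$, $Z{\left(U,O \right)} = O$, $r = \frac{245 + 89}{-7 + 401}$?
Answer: $\frac{60055}{197} \approx 304.85$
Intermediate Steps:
$r = \frac{167}{197}$ ($r = \frac{334}{394} = 334 \cdot \frac{1}{394} = \frac{167}{197} \approx 0.84772$)
$n = \frac{1}{21}$ ($n = \frac{1}{24 - 3} = \frac{1}{21} \approx 0.047619$)
$u{\left(M \right)} = 1$ ($u{\left(M \right)} = \frac{M}{M} = 1$)
$\left(r + 304\right) u{\left(n \right)} = \left(\frac{167}{197} + 304\right) 1 = \frac{60055}{197} \cdot 1 = \frac{60055}{197}$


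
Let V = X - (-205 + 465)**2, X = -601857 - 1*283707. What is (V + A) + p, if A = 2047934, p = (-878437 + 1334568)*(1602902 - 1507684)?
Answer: 43432976328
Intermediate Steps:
X = -885564 (X = -601857 - 283707 = -885564)
p = 43431881558 (p = 456131*95218 = 43431881558)
V = -953164 (V = -885564 - (-205 + 465)**2 = -885564 - 1*260**2 = -885564 - 1*67600 = -885564 - 67600 = -953164)
(V + A) + p = (-953164 + 2047934) + 43431881558 = 1094770 + 43431881558 = 43432976328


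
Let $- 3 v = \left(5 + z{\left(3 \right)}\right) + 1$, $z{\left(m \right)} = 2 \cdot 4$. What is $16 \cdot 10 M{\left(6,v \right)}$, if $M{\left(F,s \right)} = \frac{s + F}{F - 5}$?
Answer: $\frac{640}{3} \approx 213.33$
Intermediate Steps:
$z{\left(m \right)} = 8$
$v = - \frac{14}{3}$ ($v = - \frac{\left(5 + 8\right) + 1}{3} = - \frac{13 + 1}{3} = \left(- \frac{1}{3}\right) 14 = - \frac{14}{3} \approx -4.6667$)
$M{\left(F,s \right)} = \frac{F + s}{-5 + F}$
$16 \cdot 10 M{\left(6,v \right)} = 16 \cdot 10 \frac{6 - \frac{14}{3}}{-5 + 6} = 160 \cdot 1^{-1} \cdot \frac{4}{3} = 160 \cdot 1 \cdot \frac{4}{3} = 160 \cdot \frac{4}{3} = \frac{640}{3}$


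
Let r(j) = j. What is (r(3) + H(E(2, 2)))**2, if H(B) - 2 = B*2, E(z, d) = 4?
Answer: 169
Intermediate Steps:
H(B) = 2 + 2*B (H(B) = 2 + B*2 = 2 + 2*B)
(r(3) + H(E(2, 2)))**2 = (3 + (2 + 2*4))**2 = (3 + (2 + 8))**2 = (3 + 10)**2 = 13**2 = 169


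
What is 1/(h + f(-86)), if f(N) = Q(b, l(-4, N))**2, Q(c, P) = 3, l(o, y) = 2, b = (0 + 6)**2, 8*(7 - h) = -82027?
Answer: 8/82155 ≈ 9.7377e-5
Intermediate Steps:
h = 82083/8 (h = 7 - 1/8*(-82027) = 7 + 82027/8 = 82083/8 ≈ 10260.)
b = 36 (b = 6**2 = 36)
f(N) = 9 (f(N) = 3**2 = 9)
1/(h + f(-86)) = 1/(82083/8 + 9) = 1/(82155/8) = 8/82155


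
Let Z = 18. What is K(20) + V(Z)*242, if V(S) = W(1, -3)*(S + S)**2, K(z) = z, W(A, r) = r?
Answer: -940876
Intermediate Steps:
V(S) = -12*S**2 (V(S) = -3*(S + S)**2 = -3*4*S**2 = -12*S**2)
K(20) + V(Z)*242 = 20 - 12*18**2*242 = 20 - 12*324*242 = 20 - 3888*242 = 20 - 940896 = -940876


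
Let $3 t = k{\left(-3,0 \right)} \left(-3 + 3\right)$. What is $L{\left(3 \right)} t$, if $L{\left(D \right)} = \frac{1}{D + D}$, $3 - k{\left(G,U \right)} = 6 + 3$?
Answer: $0$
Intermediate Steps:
$k{\left(G,U \right)} = -6$ ($k{\left(G,U \right)} = 3 - \left(6 + 3\right) = 3 - 9 = -6$)
$L{\left(D \right)} = \frac{1}{2 D}$
$t = 0$ ($t = \frac{\left(-6\right) \left(-3 + 3\right)}{3} = \frac{\left(-6\right) 0}{3} = \frac{1}{3} \cdot 0 = 0$)
$L{\left(3 \right)} t = \frac{1}{2 \cdot 3} \cdot 0 = \frac{1}{2} \cdot \frac{1}{3} \cdot 0 = \frac{1}{6} \cdot 0 = 0$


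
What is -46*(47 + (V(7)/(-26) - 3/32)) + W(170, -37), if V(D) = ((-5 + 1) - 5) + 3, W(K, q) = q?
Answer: -458703/208 ≈ -2205.3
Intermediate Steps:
V(D) = -6 (V(D) = (-4 - 5) + 3 = -9 + 3 = -6)
-46*(47 + (V(7)/(-26) - 3/32)) + W(170, -37) = -46*(47 + (-6/(-26) - 3/32)) - 37 = -46*(47 + (-6*(-1/26) - 3*1/32)) - 37 = -46*(47 + (3/13 - 3/32)) - 37 = -46*(47 + 57/416) - 37 = -46*19609/416 - 37 = -451007/208 - 37 = -458703/208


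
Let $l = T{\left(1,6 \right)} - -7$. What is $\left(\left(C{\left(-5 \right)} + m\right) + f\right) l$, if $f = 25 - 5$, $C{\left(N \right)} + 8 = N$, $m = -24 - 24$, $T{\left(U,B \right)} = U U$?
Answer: $-328$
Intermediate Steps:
$T{\left(U,B \right)} = U^{2}$
$m = -48$ ($m = -24 - 24 = -48$)
$C{\left(N \right)} = -8 + N$
$f = 20$
$l = 8$ ($l = 1^{2} - -7 = 1 + 7 = 8$)
$\left(\left(C{\left(-5 \right)} + m\right) + f\right) l = \left(\left(\left(-8 - 5\right) - 48\right) + 20\right) 8 = \left(\left(-13 - 48\right) + 20\right) 8 = \left(-61 + 20\right) 8 = \left(-41\right) 8 = -328$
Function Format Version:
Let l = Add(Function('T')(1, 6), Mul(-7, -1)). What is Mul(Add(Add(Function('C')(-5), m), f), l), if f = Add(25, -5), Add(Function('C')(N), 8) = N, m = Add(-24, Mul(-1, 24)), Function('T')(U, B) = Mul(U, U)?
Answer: -328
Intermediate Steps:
Function('T')(U, B) = Pow(U, 2)
m = -48 (m = Add(-24, -24) = -48)
Function('C')(N) = Add(-8, N)
f = 20
l = 8 (l = Add(Pow(1, 2), Mul(-7, -1)) = Add(1, 7) = 8)
Mul(Add(Add(Function('C')(-5), m), f), l) = Mul(Add(Add(Add(-8, -5), -48), 20), 8) = Mul(Add(Add(-13, -48), 20), 8) = Mul(Add(-61, 20), 8) = Mul(-41, 8) = -328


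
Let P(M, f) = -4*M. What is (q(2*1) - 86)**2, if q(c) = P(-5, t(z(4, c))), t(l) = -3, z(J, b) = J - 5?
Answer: 4356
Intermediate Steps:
z(J, b) = -5 + J
q(c) = 20 (q(c) = -4*(-5) = 20)
(q(2*1) - 86)**2 = (20 - 86)**2 = (-66)**2 = 4356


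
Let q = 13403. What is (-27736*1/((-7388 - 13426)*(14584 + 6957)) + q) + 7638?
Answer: 4716912205535/224177187 ≈ 21041.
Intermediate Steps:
(-27736*1/((-7388 - 13426)*(14584 + 6957)) + q) + 7638 = (-27736*1/((-7388 - 13426)*(14584 + 6957)) + 13403) + 7638 = (-27736/((-20814*21541)) + 13403) + 7638 = (-27736/(-448354374) + 13403) + 7638 = (-27736*(-1/448354374) + 13403) + 7638 = (13868/224177187 + 13403) + 7638 = 3004646851229/224177187 + 7638 = 4716912205535/224177187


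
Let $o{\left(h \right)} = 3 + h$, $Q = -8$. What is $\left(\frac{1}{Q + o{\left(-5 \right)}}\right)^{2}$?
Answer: $\frac{1}{100} \approx 0.01$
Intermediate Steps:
$\left(\frac{1}{Q + o{\left(-5 \right)}}\right)^{2} = \left(\frac{1}{-8 + \left(3 - 5\right)}\right)^{2} = \left(\frac{1}{-8 - 2}\right)^{2} = \left(\frac{1}{-10}\right)^{2} = \left(- \frac{1}{10}\right)^{2} = \frac{1}{100}$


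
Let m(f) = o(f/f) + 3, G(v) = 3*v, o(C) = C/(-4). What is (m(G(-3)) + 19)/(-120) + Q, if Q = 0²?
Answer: -29/160 ≈ -0.18125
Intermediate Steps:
o(C) = -C/4 (o(C) = C*(-¼) = -C/4)
Q = 0
m(f) = 11/4 (m(f) = -f/(4*f) + 3 = -¼*1 + 3 = -¼ + 3 = 11/4)
(m(G(-3)) + 19)/(-120) + Q = (11/4 + 19)/(-120) + 0 = -1/120*87/4 + 0 = -29/160 + 0 = -29/160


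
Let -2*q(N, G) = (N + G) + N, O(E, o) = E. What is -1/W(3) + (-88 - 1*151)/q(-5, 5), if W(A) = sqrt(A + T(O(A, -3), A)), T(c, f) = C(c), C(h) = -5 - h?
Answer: -478/5 + I*sqrt(5)/5 ≈ -95.6 + 0.44721*I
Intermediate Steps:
T(c, f) = -5 - c
q(N, G) = -N - G/2 (q(N, G) = -((N + G) + N)/2 = -((G + N) + N)/2 = -(G + 2*N)/2 = -N - G/2)
W(A) = I*sqrt(5) (W(A) = sqrt(A + (-5 - A)) = sqrt(-5) = I*sqrt(5))
-1/W(3) + (-88 - 1*151)/q(-5, 5) = -1/(I*sqrt(5)) + (-88 - 1*151)/(-1*(-5) - 1/2*5) = -(-1)*I*sqrt(5)/5 + (-88 - 151)/(5 - 5/2) = I*sqrt(5)/5 - 239/5/2 = I*sqrt(5)/5 - 239*2/5 = I*sqrt(5)/5 - 478/5 = -478/5 + I*sqrt(5)/5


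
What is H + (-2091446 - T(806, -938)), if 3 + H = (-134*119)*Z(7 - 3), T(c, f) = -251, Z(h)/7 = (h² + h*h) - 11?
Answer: -4435260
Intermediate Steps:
Z(h) = -77 + 14*h² (Z(h) = 7*((h² + h*h) - 11) = 7*((h² + h²) - 11) = 7*(2*h² - 11) = 7*(-11 + 2*h²) = -77 + 14*h²)
H = -2344065 (H = -3 + (-134*119)*(-77 + 14*(7 - 3)²) = -3 - 15946*(-77 + 14*4²) = -3 - 15946*(-77 + 14*16) = -3 - 15946*(-77 + 224) = -3 - 15946*147 = -3 - 2344062 = -2344065)
H + (-2091446 - T(806, -938)) = -2344065 + (-2091446 - 1*(-251)) = -2344065 + (-2091446 + 251) = -2344065 - 2091195 = -4435260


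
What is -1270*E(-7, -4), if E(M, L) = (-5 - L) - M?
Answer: -7620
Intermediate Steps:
E(M, L) = -5 - L - M
-1270*E(-7, -4) = -1270*(-5 - 1*(-4) - 1*(-7)) = -1270*(-5 + 4 + 7) = -1270*6 = -7620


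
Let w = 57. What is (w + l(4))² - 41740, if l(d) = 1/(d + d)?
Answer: -2462511/64 ≈ -38477.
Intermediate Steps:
l(d) = 1/(2*d)
(w + l(4))² - 41740 = (57 + (½)/4)² - 41740 = (57 + (½)*(¼))² - 41740 = (57 + ⅛)² - 41740 = (457/8)² - 41740 = 208849/64 - 41740 = -2462511/64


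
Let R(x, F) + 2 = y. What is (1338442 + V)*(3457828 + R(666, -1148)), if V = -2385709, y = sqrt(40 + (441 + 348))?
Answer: -3621267061542 - 1047267*sqrt(829) ≈ -3.6213e+12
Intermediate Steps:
y = sqrt(829) (y = sqrt(40 + 789) = sqrt(829) ≈ 28.792)
R(x, F) = -2 + sqrt(829)
(1338442 + V)*(3457828 + R(666, -1148)) = (1338442 - 2385709)*(3457828 + (-2 + sqrt(829))) = -1047267*(3457826 + sqrt(829)) = -3621267061542 - 1047267*sqrt(829)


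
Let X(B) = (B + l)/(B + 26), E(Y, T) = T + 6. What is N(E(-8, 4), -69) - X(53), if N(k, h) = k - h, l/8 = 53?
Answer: 5764/79 ≈ 72.962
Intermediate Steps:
l = 424 (l = 8*53 = 424)
E(Y, T) = 6 + T
X(B) = (424 + B)/(26 + B) (X(B) = (B + 424)/(B + 26) = (424 + B)/(26 + B))
N(E(-8, 4), -69) - X(53) = ((6 + 4) - 1*(-69)) - (424 + 53)/(26 + 53) = (10 + 69) - 477/79 = 79 - 477/79 = 5764/79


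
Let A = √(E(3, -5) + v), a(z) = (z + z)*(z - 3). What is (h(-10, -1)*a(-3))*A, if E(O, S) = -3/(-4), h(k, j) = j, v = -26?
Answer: -18*I*√101 ≈ -180.9*I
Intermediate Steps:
E(O, S) = ¾ (E(O, S) = -3*(-¼) = ¾)
a(z) = 2*z*(-3 + z) (a(z) = (2*z)*(-3 + z) = 2*z*(-3 + z))
A = I*√101/2 (A = √(¾ - 26) = √(-101/4) = I*√101/2 ≈ 5.0249*I)
(h(-10, -1)*a(-3))*A = (-2*(-3)*(-3 - 3))*(I*√101/2) = (-2*(-3)*(-6))*(I*√101/2) = (-1*36)*(I*√101/2) = -18*I*√101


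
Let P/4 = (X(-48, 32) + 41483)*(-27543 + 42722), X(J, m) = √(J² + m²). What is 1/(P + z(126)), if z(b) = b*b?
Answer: 314837213/792978231960874056 - 15179*√13/99122278995109257 ≈ 3.9648e-10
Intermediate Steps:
z(b) = b²
P = 2518681828 + 971456*√13 (P = 4*((√((-48)² + 32²) + 41483)*(-27543 + 42722)) = 4*((√(2304 + 1024) + 41483)*15179) = 4*((√3328 + 41483)*15179) = 4*((16*√13 + 41483)*15179) = 4*((41483 + 16*√13)*15179) = 4*(629670457 + 242864*√13) = 2518681828 + 971456*√13 ≈ 2.5222e+9)
1/(P + z(126)) = 1/((2518681828 + 971456*√13) + 126²) = 1/((2518681828 + 971456*√13) + 15876) = 1/(2518697704 + 971456*√13)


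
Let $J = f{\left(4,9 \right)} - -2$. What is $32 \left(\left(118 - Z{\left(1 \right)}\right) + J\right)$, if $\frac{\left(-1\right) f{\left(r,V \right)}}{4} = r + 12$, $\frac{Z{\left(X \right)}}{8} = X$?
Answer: $1536$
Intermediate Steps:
$Z{\left(X \right)} = 8 X$
$f{\left(r,V \right)} = -48 - 4 r$ ($f{\left(r,V \right)} = - 4 \left(r + 12\right) = - 4 \left(12 + r\right) = -48 - 4 r$)
$J = -62$ ($J = \left(-48 - 16\right) - -2 = \left(-48 - 16\right) + 2 = -64 + 2 = -62$)
$32 \left(\left(118 - Z{\left(1 \right)}\right) + J\right) = 32 \left(\left(118 - 8 \cdot 1\right) - 62\right) = 32 \left(\left(118 - 8\right) - 62\right) = 32 \left(110 - 62\right) = 32 \cdot 48 = 1536$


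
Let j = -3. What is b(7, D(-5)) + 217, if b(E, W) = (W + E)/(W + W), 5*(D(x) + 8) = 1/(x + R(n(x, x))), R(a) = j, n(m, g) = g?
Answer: 139355/642 ≈ 217.06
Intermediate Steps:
R(a) = -3
D(x) = -8 + 1/(5*(-3 + x)) (D(x) = -8 + 1/(5*(x - 3)) = -8 + 1/(5*(-3 + x)))
b(E, W) = (E + W)/(2*W) (b(E, W) = (E + W)/((2*W)) = (E + W)*(1/(2*W)) = (E + W)/(2*W))
b(7, D(-5)) + 217 = (7 + (121 - 40*(-5))/(5*(-3 - 5)))/(2*(((121 - 40*(-5))/(5*(-3 - 5))))) + 217 = (7 + (⅕)*(121 + 200)/(-8))/(2*(((⅕)*(121 + 200)/(-8)))) + 217 = (7 + (⅕)*(-⅛)*321)/(2*(((⅕)*(-⅛)*321))) + 217 = (7 - 321/40)/(2*(-321/40)) + 217 = (½)*(-40/321)*(-41/40) + 217 = 41/642 + 217 = 139355/642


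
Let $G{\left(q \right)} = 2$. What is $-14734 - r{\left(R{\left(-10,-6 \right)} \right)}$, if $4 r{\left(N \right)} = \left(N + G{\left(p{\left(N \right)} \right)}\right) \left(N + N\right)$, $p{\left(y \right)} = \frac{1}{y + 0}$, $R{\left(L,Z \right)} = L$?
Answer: $-14774$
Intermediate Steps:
$p{\left(y \right)} = \frac{1}{y}$
$r{\left(N \right)} = \frac{N \left(2 + N\right)}{2}$ ($r{\left(N \right)} = \frac{\left(N + 2\right) \left(N + N\right)}{4} = \frac{\left(2 + N\right) 2 N}{4} = \frac{2 N \left(2 + N\right)}{4} = \frac{N \left(2 + N\right)}{2}$)
$-14734 - r{\left(R{\left(-10,-6 \right)} \right)} = -14734 - \frac{1}{2} \left(-10\right) \left(2 - 10\right) = -14734 - \frac{1}{2} \left(-10\right) \left(-8\right) = -14734 - 40 = -14774$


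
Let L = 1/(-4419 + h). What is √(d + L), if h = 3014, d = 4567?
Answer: √9015370770/1405 ≈ 67.580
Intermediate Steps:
L = -1/1405 (L = 1/(-4419 + 3014) = 1/(-1405) = -1/1405 ≈ -0.00071174)
√(d + L) = √(4567 - 1/1405) = √(6416634/1405) = √9015370770/1405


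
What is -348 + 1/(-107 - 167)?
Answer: -95353/274 ≈ -348.00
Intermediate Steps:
-348 + 1/(-107 - 167) = -348 + 1/(-274) = -348 - 1/274 = -95353/274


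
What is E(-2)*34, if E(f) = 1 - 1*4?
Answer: -102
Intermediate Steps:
E(f) = -3 (E(f) = 1 - 4 = -3)
E(-2)*34 = -3*34 = -102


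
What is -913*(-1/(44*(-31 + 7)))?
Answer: -83/96 ≈ -0.86458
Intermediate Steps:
-913*(-1/(44*(-31 + 7))) = -913/((-24*(-44))) = -913/1056 = -913*1/1056 = -83/96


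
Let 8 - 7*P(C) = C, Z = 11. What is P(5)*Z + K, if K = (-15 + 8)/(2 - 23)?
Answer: 106/21 ≈ 5.0476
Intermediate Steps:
P(C) = 8/7 - C/7
K = ⅓ (K = -7/(-21) = -7*(-1/21) = ⅓ ≈ 0.33333)
P(5)*Z + K = (8/7 - ⅐*5)*11 + ⅓ = (8/7 - 5/7)*11 + ⅓ = (3/7)*11 + ⅓ = 33/7 + ⅓ = 106/21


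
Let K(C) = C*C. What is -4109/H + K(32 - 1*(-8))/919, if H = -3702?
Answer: 9699371/3402138 ≈ 2.8510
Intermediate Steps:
K(C) = C²
-4109/H + K(32 - 1*(-8))/919 = -4109/(-3702) + (32 - 1*(-8))²/919 = -4109*(-1/3702) + (32 + 8)²*(1/919) = 4109/3702 + 40²*(1/919) = 4109/3702 + 1600*(1/919) = 4109/3702 + 1600/919 = 9699371/3402138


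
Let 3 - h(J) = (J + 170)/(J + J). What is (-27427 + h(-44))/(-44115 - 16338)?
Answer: 1206593/2659932 ≈ 0.45362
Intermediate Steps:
h(J) = 3 - (170 + J)/(2*J) (h(J) = 3 - (J + 170)/(J + J) = 3 - (170 + J)/(2*J))
(-27427 + h(-44))/(-44115 - 16338) = (-27427 + (5/2 - 85/(-44)))/(-44115 - 16338) = (-27427 + (5/2 - 85*(-1/44)))/(-60453) = (-27427 + (5/2 + 85/44))*(-1/60453) = (-27427 + 195/44)*(-1/60453) = -1206593/44*(-1/60453) = 1206593/2659932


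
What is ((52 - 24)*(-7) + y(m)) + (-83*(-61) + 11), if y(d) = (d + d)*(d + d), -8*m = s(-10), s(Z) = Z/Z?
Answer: 78049/16 ≈ 4878.1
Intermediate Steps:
s(Z) = 1
m = -⅛ (m = -⅛*1 = -⅛ ≈ -0.12500)
y(d) = 4*d² (y(d) = (2*d)*(2*d) = 4*d²)
((52 - 24)*(-7) + y(m)) + (-83*(-61) + 11) = ((52 - 24)*(-7) + 4*(-⅛)²) + (-83*(-61) + 11) = (28*(-7) + 4*(1/64)) + (5063 + 11) = (-196 + 1/16) + 5074 = -3135/16 + 5074 = 78049/16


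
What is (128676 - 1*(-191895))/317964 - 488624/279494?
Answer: -10961195077/14811505036 ≈ -0.74005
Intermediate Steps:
(128676 - 1*(-191895))/317964 - 488624/279494 = (128676 + 191895)*(1/317964) - 488624*1/279494 = 320571*(1/317964) - 244312/139747 = 106857/105988 - 244312/139747 = -10961195077/14811505036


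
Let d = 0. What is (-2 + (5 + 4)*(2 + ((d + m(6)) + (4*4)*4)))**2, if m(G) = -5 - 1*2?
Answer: 279841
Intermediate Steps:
m(G) = -7 (m(G) = -5 - 2 = -7)
(-2 + (5 + 4)*(2 + ((d + m(6)) + (4*4)*4)))**2 = (-2 + (5 + 4)*(2 + ((0 - 7) + (4*4)*4)))**2 = (-2 + 9*(2 + (-7 + 16*4)))**2 = (-2 + 9*(2 + (-7 + 64)))**2 = (-2 + 9*(2 + 57))**2 = (-2 + 9*59)**2 = (-2 + 531)**2 = 529**2 = 279841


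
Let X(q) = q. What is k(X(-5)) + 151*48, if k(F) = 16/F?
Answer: 36224/5 ≈ 7244.8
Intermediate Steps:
k(X(-5)) + 151*48 = 16/(-5) + 151*48 = 16*(-1/5) + 7248 = -16/5 + 7248 = 36224/5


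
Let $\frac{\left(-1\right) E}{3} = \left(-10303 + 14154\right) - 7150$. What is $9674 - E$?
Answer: $-223$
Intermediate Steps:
$E = 9897$ ($E = - 3 \left(\left(-10303 + 14154\right) - 7150\right) = - 3 \left(3851 - 7150\right) = \left(-3\right) \left(-3299\right) = 9897$)
$9674 - E = 9674 - 9897 = -223$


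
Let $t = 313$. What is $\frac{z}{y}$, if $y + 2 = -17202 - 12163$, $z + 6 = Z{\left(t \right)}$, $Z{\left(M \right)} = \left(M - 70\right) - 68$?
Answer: $- \frac{13}{2259} \approx -0.0057548$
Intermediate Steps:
$Z{\left(M \right)} = -138 + M$ ($Z{\left(M \right)} = \left(-70 + M\right) - 68 = -138 + M$)
$z = 169$ ($z = -6 + \left(-138 + 313\right) = -6 + 175 = 169$)
$y = -29367$ ($y = -2 - 29365 = -29367$)
$\frac{z}{y} = \frac{169}{-29367} = 169 \left(- \frac{1}{29367}\right) = - \frac{13}{2259}$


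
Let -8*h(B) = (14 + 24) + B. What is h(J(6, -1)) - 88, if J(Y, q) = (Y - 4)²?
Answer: -373/4 ≈ -93.250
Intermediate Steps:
J(Y, q) = (-4 + Y)²
h(B) = -19/4 - B/8 (h(B) = -((14 + 24) + B)/8 = -(38 + B)/8 = -19/4 - B/8)
h(J(6, -1)) - 88 = (-19/4 - (-4 + 6)²/8) - 88 = (-19/4 - ⅛*2²) - 1*88 = (-19/4 - ⅛*4) - 88 = (-19/4 - ½) - 88 = -21/4 - 88 = -373/4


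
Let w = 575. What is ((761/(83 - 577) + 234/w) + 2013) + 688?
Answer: 766897071/284050 ≈ 2699.9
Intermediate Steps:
((761/(83 - 577) + 234/w) + 2013) + 688 = ((761/(83 - 577) + 234/575) + 2013) + 688 = ((761/(-494) + 234*(1/575)) + 2013) + 688 = ((761*(-1/494) + 234/575) + 2013) + 688 = ((-761/494 + 234/575) + 2013) + 688 = (-321979/284050 + 2013) + 688 = 571470671/284050 + 688 = 766897071/284050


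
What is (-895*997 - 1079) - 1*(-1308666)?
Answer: 415272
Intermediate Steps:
(-895*997 - 1079) - 1*(-1308666) = (-892315 - 1079) + 1308666 = -893394 + 1308666 = 415272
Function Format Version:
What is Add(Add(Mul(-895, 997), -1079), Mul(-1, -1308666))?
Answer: 415272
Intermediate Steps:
Add(Add(Mul(-895, 997), -1079), Mul(-1, -1308666)) = Add(Add(-892315, -1079), 1308666) = Add(-893394, 1308666) = 415272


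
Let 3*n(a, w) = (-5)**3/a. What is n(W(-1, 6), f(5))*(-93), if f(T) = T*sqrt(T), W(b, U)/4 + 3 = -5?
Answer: -3875/32 ≈ -121.09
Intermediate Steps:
W(b, U) = -32 (W(b, U) = -12 + 4*(-5) = -12 - 20 = -32)
f(T) = T**(3/2)
n(a, w) = -125/(3*a) (n(a, w) = ((-5)**3/a)/3 = (-125/a)/3 = -125/(3*a))
n(W(-1, 6), f(5))*(-93) = -125/3/(-32)*(-93) = -125/3*(-1/32)*(-93) = (125/96)*(-93) = -3875/32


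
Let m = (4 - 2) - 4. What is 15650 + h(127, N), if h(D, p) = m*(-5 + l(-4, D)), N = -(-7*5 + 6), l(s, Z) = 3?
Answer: 15654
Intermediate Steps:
m = -2 (m = 2 - 4 = -2)
N = 29 (N = -(-35 + 6) = -1*(-29) = 29)
h(D, p) = 4 (h(D, p) = -2*(-5 + 3) = -2*(-2) = 4)
15650 + h(127, N) = 15650 + 4 = 15654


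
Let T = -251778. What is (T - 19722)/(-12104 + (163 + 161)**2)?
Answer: -67875/23218 ≈ -2.9234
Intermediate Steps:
(T - 19722)/(-12104 + (163 + 161)**2) = (-251778 - 19722)/(-12104 + (163 + 161)**2) = -271500/(-12104 + 324**2) = -271500/(-12104 + 104976) = -271500/92872 = -271500*1/92872 = -67875/23218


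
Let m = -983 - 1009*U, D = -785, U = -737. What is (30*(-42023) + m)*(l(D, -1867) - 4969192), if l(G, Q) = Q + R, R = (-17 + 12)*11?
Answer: 2575235896560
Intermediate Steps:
m = 742650 (m = -983 - 1009*(-737) = -983 + 743633 = 742650)
R = -55 (R = -5*11 = -55)
l(G, Q) = -55 + Q (l(G, Q) = Q - 55 = -55 + Q)
(30*(-42023) + m)*(l(D, -1867) - 4969192) = (30*(-42023) + 742650)*((-55 - 1867) - 4969192) = (-1260690 + 742650)*(-1922 - 4969192) = -518040*(-4971114) = 2575235896560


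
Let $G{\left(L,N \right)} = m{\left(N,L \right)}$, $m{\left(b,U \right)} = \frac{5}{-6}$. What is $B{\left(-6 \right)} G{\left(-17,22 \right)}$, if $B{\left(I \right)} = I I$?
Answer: $-30$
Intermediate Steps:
$B{\left(I \right)} = I^{2}$
$m{\left(b,U \right)} = - \frac{5}{6}$ ($m{\left(b,U \right)} = 5 \left(- \frac{1}{6}\right) = - \frac{5}{6}$)
$G{\left(L,N \right)} = - \frac{5}{6}$
$B{\left(-6 \right)} G{\left(-17,22 \right)} = \left(-6\right)^{2} \left(- \frac{5}{6}\right) = 36 \left(- \frac{5}{6}\right) = -30$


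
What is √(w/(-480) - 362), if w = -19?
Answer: I*√5212230/120 ≈ 19.025*I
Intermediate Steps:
√(w/(-480) - 362) = √(-19/(-480) - 362) = √(-19*(-1/480) - 362) = √(19/480 - 362) = √(-173741/480) = I*√5212230/120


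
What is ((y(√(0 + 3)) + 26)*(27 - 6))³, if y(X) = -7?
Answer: 63521199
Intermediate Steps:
((y(√(0 + 3)) + 26)*(27 - 6))³ = ((-7 + 26)*(27 - 6))³ = (19*21)³ = 399³ = 63521199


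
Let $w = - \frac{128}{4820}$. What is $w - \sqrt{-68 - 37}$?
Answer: $- \frac{32}{1205} - i \sqrt{105} \approx -0.026556 - 10.247 i$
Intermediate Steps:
$w = - \frac{32}{1205}$ ($w = \left(-128\right) \frac{1}{4820} = - \frac{32}{1205} \approx -0.026556$)
$w - \sqrt{-68 - 37} = - \frac{32}{1205} - \sqrt{-68 - 37} = - \frac{32}{1205} - \sqrt{-105} = - \frac{32}{1205} - i \sqrt{105}$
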